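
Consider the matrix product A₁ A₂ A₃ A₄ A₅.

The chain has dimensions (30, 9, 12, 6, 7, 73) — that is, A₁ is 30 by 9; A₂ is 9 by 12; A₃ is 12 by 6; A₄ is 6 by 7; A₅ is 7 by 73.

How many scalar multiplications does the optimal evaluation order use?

18246

Adjacent pairs: A₁A₂ = 30·9·12 = 3240; A₂A₃ = 9·12·6 = 648; A₃A₄ = 12·6·7 = 504; A₄A₅ = 6·7·73 = 3066.
Length 3: A₁..A₃: k=1: 0+648+30·9·6=2268; k=2: 3240+0+30·12·6=5400 → min 2268 | A₂..A₄: k=2: 0+504+9·12·7=1260; k=3: 648+0+9·6·7=1026 → min 1026 | A₃..A₅: k=3: 0+3066+12·6·73=8322; k=4: 504+0+12·7·73=6636 → min 6636.
Length 4: A₁..A₄: k=1: 0+1026+30·9·7=2916; k=2: 3240+504+30·12·7=6264; k=3: 2268+0+30·6·7=3528 → min 2916 | A₂..A₅: k=2: 0+6636+9·12·73=14520; k=3: 648+3066+9·6·73=7656; k=4: 1026+0+9·7·73=5625 → min 5625.
Length 5: A₁..A₅: k=1: 0+5625+30·9·73=25335; k=2: 3240+6636+30·12·73=36156; k=3: 2268+3066+30·6·73=18474; k=4: 2916+0+30·7·73=18246 → min 18246.
Optimal order: ((A₁ ((A₂ A₃) A₄)) A₅) with cost 18246.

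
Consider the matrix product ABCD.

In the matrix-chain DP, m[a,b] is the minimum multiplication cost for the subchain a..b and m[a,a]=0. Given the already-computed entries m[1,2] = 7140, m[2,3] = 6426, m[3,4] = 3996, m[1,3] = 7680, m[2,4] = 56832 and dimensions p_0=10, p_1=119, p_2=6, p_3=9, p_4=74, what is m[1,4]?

m[1,4] = min over k∈[1,3] of m[1,k]+m[k+1,4]+p_{0}·p_k·p_{4}.
k=1: 0 + 56832 + 10·119·74 = 144892; k=2: 7140 + 3996 + 10·6·74 = 15576; k=3: 7680 + 0 + 10·9·74 = 14340.
Minimum: 14340 at k=3.

14340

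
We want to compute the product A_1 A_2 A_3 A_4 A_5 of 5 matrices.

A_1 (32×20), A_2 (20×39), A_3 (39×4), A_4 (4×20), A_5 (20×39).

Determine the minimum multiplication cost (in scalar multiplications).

13792

Adjacent pairs: A_1A_2 = 32·20·39 = 24960; A_2A_3 = 20·39·4 = 3120; A_3A_4 = 39·4·20 = 3120; A_4A_5 = 4·20·39 = 3120.
Length 3: A_1..A_3: k=1: 0+3120+32·20·4=5680; k=2: 24960+0+32·39·4=29952 → min 5680 | A_2..A_4: k=2: 0+3120+20·39·20=18720; k=3: 3120+0+20·4·20=4720 → min 4720 | A_3..A_5: k=3: 0+3120+39·4·39=9204; k=4: 3120+0+39·20·39=33540 → min 9204.
Length 4: A_1..A_4: k=1: 0+4720+32·20·20=17520; k=2: 24960+3120+32·39·20=53040; k=3: 5680+0+32·4·20=8240 → min 8240 | A_2..A_5: k=2: 0+9204+20·39·39=39624; k=3: 3120+3120+20·4·39=9360; k=4: 4720+0+20·20·39=20320 → min 9360.
Length 5: A_1..A_5: k=1: 0+9360+32·20·39=34320; k=2: 24960+9204+32·39·39=82836; k=3: 5680+3120+32·4·39=13792; k=4: 8240+0+32·20·39=33200 → min 13792.
Optimal order: ((A_1 (A_2 A_3)) (A_4 A_5)) with cost 13792.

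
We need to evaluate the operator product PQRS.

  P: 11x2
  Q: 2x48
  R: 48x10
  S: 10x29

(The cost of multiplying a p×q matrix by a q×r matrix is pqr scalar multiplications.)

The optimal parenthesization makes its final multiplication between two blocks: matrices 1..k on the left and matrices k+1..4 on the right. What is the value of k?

1

Adjacent pairs: PQ = 11·2·48 = 1056; QR = 2·48·10 = 960; RS = 48·10·29 = 13920.
Length 3: P..R: k=1: 0+960+11·2·10=1180; k=2: 1056+0+11·48·10=6336 → min 1180 | Q..S: k=2: 0+13920+2·48·29=16704; k=3: 960+0+2·10·29=1540 → min 1540.
Top-level splits: k=1: (P..P)·(Q..S) → 0+1540+11·2·29 = 2178; k=2: (P..Q)·(R..S) → 1056+13920+11·48·29 = 30288; k=3: (P..R)·(S..S) → 1180+0+11·10·29 = 4370.
Best split is after P, i.e. k = 1.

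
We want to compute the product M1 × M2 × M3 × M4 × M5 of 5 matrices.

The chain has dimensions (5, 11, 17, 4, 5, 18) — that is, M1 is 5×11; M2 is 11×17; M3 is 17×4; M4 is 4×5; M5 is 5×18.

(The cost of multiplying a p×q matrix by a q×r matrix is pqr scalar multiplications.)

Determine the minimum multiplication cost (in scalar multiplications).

Adjacent pairs: M1M2 = 5·11·17 = 935; M2M3 = 11·17·4 = 748; M3M4 = 17·4·5 = 340; M4M5 = 4·5·18 = 360.
Length 3: M1..M3: k=1: 0+748+5·11·4=968; k=2: 935+0+5·17·4=1275 → min 968 | M2..M4: k=2: 0+340+11·17·5=1275; k=3: 748+0+11·4·5=968 → min 968 | M3..M5: k=3: 0+360+17·4·18=1584; k=4: 340+0+17·5·18=1870 → min 1584.
Length 4: M1..M4: k=1: 0+968+5·11·5=1243; k=2: 935+340+5·17·5=1700; k=3: 968+0+5·4·5=1068 → min 1068 | M2..M5: k=2: 0+1584+11·17·18=4950; k=3: 748+360+11·4·18=1900; k=4: 968+0+11·5·18=1958 → min 1900.
Length 5: M1..M5: k=1: 0+1900+5·11·18=2890; k=2: 935+1584+5·17·18=4049; k=3: 968+360+5·4·18=1688; k=4: 1068+0+5·5·18=1518 → min 1518.
Optimal order: (((M1 × (M2 × M3)) × M4) × M5) with cost 1518.

1518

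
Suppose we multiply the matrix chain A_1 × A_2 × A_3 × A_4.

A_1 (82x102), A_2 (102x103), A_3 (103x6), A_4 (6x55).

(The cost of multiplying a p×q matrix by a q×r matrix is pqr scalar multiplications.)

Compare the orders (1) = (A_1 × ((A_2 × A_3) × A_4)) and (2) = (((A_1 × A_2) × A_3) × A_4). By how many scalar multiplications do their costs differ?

382512

Order (1) = (A_1 × ((A_2 × A_3) × A_4)): (A_2 × A_3): 102×103 by 103×6 → 102×6, cost 102·103·6 = 63036; ((A_2 × A_3) × A_4): 102×6 by 6×55 → 102×55, cost 102·6·55 = 33660; cumulative 96696; (A_1 × ((A_2 × A_3) × A_4)): 82×102 by 102×55 → 82×55, cost 82·102·55 = 460020; cumulative 556716. Total 556716.
Order (2) = (((A_1 × A_2) × A_3) × A_4): (A_1 × A_2): 82×102 by 102×103 → 82×103, cost 82·102·103 = 861492; ((A_1 × A_2) × A_3): 82×103 by 103×6 → 82×6, cost 82·103·6 = 50676; cumulative 912168; (((A_1 × A_2) × A_3) × A_4): 82×6 by 6×55 → 82×55, cost 82·6·55 = 27060; cumulative 939228. Total 939228.
Difference: |556716 − 939228| = 382512.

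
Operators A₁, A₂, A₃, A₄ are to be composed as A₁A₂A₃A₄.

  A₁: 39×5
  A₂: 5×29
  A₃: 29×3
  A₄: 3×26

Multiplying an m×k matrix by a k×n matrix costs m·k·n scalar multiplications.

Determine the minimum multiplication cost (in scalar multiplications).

4062

Adjacent pairs: A₁A₂ = 39·5·29 = 5655; A₂A₃ = 5·29·3 = 435; A₃A₄ = 29·3·26 = 2262.
Length 3: A₁..A₃: k=1: 0+435+39·5·3=1020; k=2: 5655+0+39·29·3=9048 → min 1020 | A₂..A₄: k=2: 0+2262+5·29·26=6032; k=3: 435+0+5·3·26=825 → min 825.
Length 4: A₁..A₄: k=1: 0+825+39·5·26=5895; k=2: 5655+2262+39·29·26=37323; k=3: 1020+0+39·3·26=4062 → min 4062.
Optimal order: ((A₁(A₂A₃))A₄) with cost 4062.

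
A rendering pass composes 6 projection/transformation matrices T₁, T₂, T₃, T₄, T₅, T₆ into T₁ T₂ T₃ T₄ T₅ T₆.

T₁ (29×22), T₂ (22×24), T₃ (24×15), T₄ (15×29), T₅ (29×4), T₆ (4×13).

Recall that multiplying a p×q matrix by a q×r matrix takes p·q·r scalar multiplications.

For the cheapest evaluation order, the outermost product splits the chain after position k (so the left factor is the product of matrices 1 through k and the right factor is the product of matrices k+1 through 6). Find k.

5

Adjacent pairs: T₁T₂ = 29·22·24 = 15312; T₂T₃ = 22·24·15 = 7920; T₃T₄ = 24·15·29 = 10440; T₄T₅ = 15·29·4 = 1740; T₅T₆ = 29·4·13 = 1508.
Length 3: T₁..T₃: k=1: 0+7920+29·22·15=17490; k=2: 15312+0+29·24·15=25752 → min 17490 | T₂..T₄: k=2: 0+10440+22·24·29=25752; k=3: 7920+0+22·15·29=17490 → min 17490 | T₃..T₅: k=3: 0+1740+24·15·4=3180; k=4: 10440+0+24·29·4=13224 → min 3180 | T₄..T₆: k=4: 0+1508+15·29·13=7163; k=5: 1740+0+15·4·13=2520 → min 2520.
Length 4: T₁..T₄: k=1: 0+17490+29·22·29=35992; k=2: 15312+10440+29·24·29=45936; k=3: 17490+0+29·15·29=30105 → min 30105 | T₂..T₅: k=2: 0+3180+22·24·4=5292; k=3: 7920+1740+22·15·4=10980; k=4: 17490+0+22·29·4=20042 → min 5292 | T₃..T₆: k=3: 0+2520+24·15·13=7200; k=4: 10440+1508+24·29·13=20996; k=5: 3180+0+24·4·13=4428 → min 4428.
Length 5: T₁..T₅: k=1: 0+5292+29·22·4=7844; k=2: 15312+3180+29·24·4=21276; k=3: 17490+1740+29·15·4=20970; k=4: 30105+0+29·29·4=33469 → min 7844 | T₂..T₆: k=2: 0+4428+22·24·13=11292; k=3: 7920+2520+22·15·13=14730; k=4: 17490+1508+22·29·13=27292; k=5: 5292+0+22·4·13=6436 → min 6436.
Top-level splits: k=1: (T₁..T₁)·(T₂..T₆) → 0+6436+29·22·13 = 14730; k=2: (T₁..T₂)·(T₃..T₆) → 15312+4428+29·24·13 = 28788; k=3: (T₁..T₃)·(T₄..T₆) → 17490+2520+29·15·13 = 25665; k=4: (T₁..T₄)·(T₅..T₆) → 30105+1508+29·29·13 = 42546; k=5: (T₁..T₅)·(T₆..T₆) → 7844+0+29·4·13 = 9352.
Best split is after T₅, i.e. k = 5.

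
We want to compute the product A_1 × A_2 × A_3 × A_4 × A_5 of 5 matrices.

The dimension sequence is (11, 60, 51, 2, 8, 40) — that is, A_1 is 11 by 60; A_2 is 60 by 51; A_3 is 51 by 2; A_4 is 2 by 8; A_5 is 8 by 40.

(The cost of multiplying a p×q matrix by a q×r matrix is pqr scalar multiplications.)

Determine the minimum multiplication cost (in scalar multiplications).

Adjacent pairs: A_1A_2 = 11·60·51 = 33660; A_2A_3 = 60·51·2 = 6120; A_3A_4 = 51·2·8 = 816; A_4A_5 = 2·8·40 = 640.
Length 3: A_1..A_3: k=1: 0+6120+11·60·2=7440; k=2: 33660+0+11·51·2=34782 → min 7440 | A_2..A_4: k=2: 0+816+60·51·8=25296; k=3: 6120+0+60·2·8=7080 → min 7080 | A_3..A_5: k=3: 0+640+51·2·40=4720; k=4: 816+0+51·8·40=17136 → min 4720.
Length 4: A_1..A_4: k=1: 0+7080+11·60·8=12360; k=2: 33660+816+11·51·8=38964; k=3: 7440+0+11·2·8=7616 → min 7616 | A_2..A_5: k=2: 0+4720+60·51·40=127120; k=3: 6120+640+60·2·40=11560; k=4: 7080+0+60·8·40=26280 → min 11560.
Length 5: A_1..A_5: k=1: 0+11560+11·60·40=37960; k=2: 33660+4720+11·51·40=60820; k=3: 7440+640+11·2·40=8960; k=4: 7616+0+11·8·40=11136 → min 8960.
Optimal order: ((A_1 × (A_2 × A_3)) × (A_4 × A_5)) with cost 8960.

8960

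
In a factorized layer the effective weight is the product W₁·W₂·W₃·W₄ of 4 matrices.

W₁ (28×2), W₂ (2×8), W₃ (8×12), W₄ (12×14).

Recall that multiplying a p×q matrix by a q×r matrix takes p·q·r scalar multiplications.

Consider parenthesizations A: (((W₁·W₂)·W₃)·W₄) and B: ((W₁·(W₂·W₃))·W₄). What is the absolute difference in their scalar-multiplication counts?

Order A = (((W₁·W₂)·W₃)·W₄): (W₁·W₂): 28×2 by 2×8 → 28×8, cost 28·2·8 = 448; ((W₁·W₂)·W₃): 28×8 by 8×12 → 28×12, cost 28·8·12 = 2688; cumulative 3136; (((W₁·W₂)·W₃)·W₄): 28×12 by 12×14 → 28×14, cost 28·12·14 = 4704; cumulative 7840. Total 7840.
Order B = ((W₁·(W₂·W₃))·W₄): (W₂·W₃): 2×8 by 8×12 → 2×12, cost 2·8·12 = 192; (W₁·(W₂·W₃)): 28×2 by 2×12 → 28×12, cost 28·2·12 = 672; cumulative 864; ((W₁·(W₂·W₃))·W₄): 28×12 by 12×14 → 28×14, cost 28·12·14 = 4704; cumulative 5568. Total 5568.
Difference: |7840 − 5568| = 2272.

2272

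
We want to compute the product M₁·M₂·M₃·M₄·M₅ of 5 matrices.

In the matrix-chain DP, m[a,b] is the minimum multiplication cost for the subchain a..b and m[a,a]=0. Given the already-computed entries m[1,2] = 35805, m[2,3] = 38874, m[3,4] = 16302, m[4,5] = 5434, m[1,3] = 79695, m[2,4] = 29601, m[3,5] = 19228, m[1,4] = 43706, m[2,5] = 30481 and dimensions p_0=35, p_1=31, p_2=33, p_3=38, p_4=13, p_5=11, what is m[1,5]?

42416

m[1,5] = min over k∈[1,4] of m[1,k]+m[k+1,5]+p_{0}·p_k·p_{5}.
k=1: 0 + 30481 + 35·31·11 = 42416; k=2: 35805 + 19228 + 35·33·11 = 67738; k=3: 79695 + 5434 + 35·38·11 = 99759; k=4: 43706 + 0 + 35·13·11 = 48711.
Minimum: 42416 at k=1.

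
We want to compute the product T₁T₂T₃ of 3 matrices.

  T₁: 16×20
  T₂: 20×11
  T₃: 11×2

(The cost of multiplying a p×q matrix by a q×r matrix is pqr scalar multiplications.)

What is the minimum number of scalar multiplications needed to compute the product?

1080

Order (T₁(T₂T₃)): (T₂T₃): 20×11 by 11×2 → 20×2, cost 20·11·2 = 440; (T₁(T₂T₃)): 16×20 by 20×2 → 16×2, cost 16·20·2 = 640; cumulative 1080. Total 1080.
Order ((T₁T₂)T₃): (T₁T₂): 16×20 by 20×11 → 16×11, cost 16·20·11 = 3520; ((T₁T₂)T₃): 16×11 by 11×2 → 16×2, cost 16·11·2 = 352; cumulative 3872. Total 3872.
Minimum: 1080.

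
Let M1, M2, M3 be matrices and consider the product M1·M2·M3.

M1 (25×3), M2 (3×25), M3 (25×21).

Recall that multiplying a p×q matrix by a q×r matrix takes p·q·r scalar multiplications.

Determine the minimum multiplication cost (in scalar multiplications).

3150

Order (M1·(M2·M3)): (M2·M3): 3×25 by 25×21 → 3×21, cost 3·25·21 = 1575; (M1·(M2·M3)): 25×3 by 3×21 → 25×21, cost 25·3·21 = 1575; cumulative 3150. Total 3150.
Order ((M1·M2)·M3): (M1·M2): 25×3 by 3×25 → 25×25, cost 25·3·25 = 1875; ((M1·M2)·M3): 25×25 by 25×21 → 25×21, cost 25·25·21 = 13125; cumulative 15000. Total 15000.
Minimum: 3150.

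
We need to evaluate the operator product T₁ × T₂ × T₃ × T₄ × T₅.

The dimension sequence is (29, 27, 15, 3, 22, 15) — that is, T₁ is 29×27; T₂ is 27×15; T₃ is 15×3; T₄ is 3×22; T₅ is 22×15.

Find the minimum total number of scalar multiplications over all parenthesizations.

Adjacent pairs: T₁T₂ = 29·27·15 = 11745; T₂T₃ = 27·15·3 = 1215; T₃T₄ = 15·3·22 = 990; T₄T₅ = 3·22·15 = 990.
Length 3: T₁..T₃: k=1: 0+1215+29·27·3=3564; k=2: 11745+0+29·15·3=13050 → min 3564 | T₂..T₄: k=2: 0+990+27·15·22=9900; k=3: 1215+0+27·3·22=2997 → min 2997 | T₃..T₅: k=3: 0+990+15·3·15=1665; k=4: 990+0+15·22·15=5940 → min 1665.
Length 4: T₁..T₄: k=1: 0+2997+29·27·22=20223; k=2: 11745+990+29·15·22=22305; k=3: 3564+0+29·3·22=5478 → min 5478 | T₂..T₅: k=2: 0+1665+27·15·15=7740; k=3: 1215+990+27·3·15=3420; k=4: 2997+0+27·22·15=11907 → min 3420.
Length 5: T₁..T₅: k=1: 0+3420+29·27·15=15165; k=2: 11745+1665+29·15·15=19935; k=3: 3564+990+29·3·15=5859; k=4: 5478+0+29·22·15=15048 → min 5859.
Optimal order: ((T₁ × (T₂ × T₃)) × (T₄ × T₅)) with cost 5859.

5859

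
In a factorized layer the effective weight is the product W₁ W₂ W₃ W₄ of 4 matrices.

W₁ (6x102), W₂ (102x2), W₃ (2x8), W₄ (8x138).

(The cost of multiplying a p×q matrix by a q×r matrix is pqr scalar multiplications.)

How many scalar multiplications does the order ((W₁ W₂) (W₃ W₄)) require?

(W₁ W₂): 6×102 by 102×2 → 6×2, cost 6·102·2 = 1224
(W₃ W₄): 2×8 by 8×138 → 2×138, cost 2·8·138 = 2208
((W₁ W₂) (W₃ W₄)): 6×2 by 2×138 → 6×138, cost 6·2·138 = 1656; cumulative 5088
Total: 5088 scalar multiplications.

5088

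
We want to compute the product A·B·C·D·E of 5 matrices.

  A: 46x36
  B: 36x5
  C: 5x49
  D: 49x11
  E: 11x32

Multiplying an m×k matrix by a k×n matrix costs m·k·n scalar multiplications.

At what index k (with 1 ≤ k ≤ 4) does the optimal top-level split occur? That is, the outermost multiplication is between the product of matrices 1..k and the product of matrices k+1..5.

Adjacent pairs: AB = 46·36·5 = 8280; BC = 36·5·49 = 8820; CD = 5·49·11 = 2695; DE = 49·11·32 = 17248.
Length 3: A..C: k=1: 0+8820+46·36·49=89964; k=2: 8280+0+46·5·49=19550 → min 19550 | B..D: k=2: 0+2695+36·5·11=4675; k=3: 8820+0+36·49·11=28224 → min 4675 | C..E: k=3: 0+17248+5·49·32=25088; k=4: 2695+0+5·11·32=4455 → min 4455.
Length 4: A..D: k=1: 0+4675+46·36·11=22891; k=2: 8280+2695+46·5·11=13505; k=3: 19550+0+46·49·11=44344 → min 13505 | B..E: k=2: 0+4455+36·5·32=10215; k=3: 8820+17248+36·49·32=82516; k=4: 4675+0+36·11·32=17347 → min 10215.
Top-level splits: k=1: (A..A)·(B..E) → 0+10215+46·36·32 = 63207; k=2: (A..B)·(C..E) → 8280+4455+46·5·32 = 20095; k=3: (A..C)·(D..E) → 19550+17248+46·49·32 = 108926; k=4: (A..D)·(E..E) → 13505+0+46·11·32 = 29697.
Best split is after B, i.e. k = 2.

2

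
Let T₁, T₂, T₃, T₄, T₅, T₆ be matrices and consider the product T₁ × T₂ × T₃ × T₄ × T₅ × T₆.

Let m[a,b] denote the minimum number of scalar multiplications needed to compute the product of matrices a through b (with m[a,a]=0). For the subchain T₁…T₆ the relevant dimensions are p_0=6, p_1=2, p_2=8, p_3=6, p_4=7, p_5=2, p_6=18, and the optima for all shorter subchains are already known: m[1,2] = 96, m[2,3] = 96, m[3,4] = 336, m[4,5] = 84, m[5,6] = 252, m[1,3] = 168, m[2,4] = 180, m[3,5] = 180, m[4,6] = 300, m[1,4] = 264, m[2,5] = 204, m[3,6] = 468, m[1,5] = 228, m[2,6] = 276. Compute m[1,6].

m[1,6] = min over k∈[1,5] of m[1,k]+m[k+1,6]+p_{0}·p_k·p_{6}.
k=1: 0 + 276 + 6·2·18 = 492; k=2: 96 + 468 + 6·8·18 = 1428; k=3: 168 + 300 + 6·6·18 = 1116; k=4: 264 + 252 + 6·7·18 = 1272; k=5: 228 + 0 + 6·2·18 = 444.
Minimum: 444 at k=5.

444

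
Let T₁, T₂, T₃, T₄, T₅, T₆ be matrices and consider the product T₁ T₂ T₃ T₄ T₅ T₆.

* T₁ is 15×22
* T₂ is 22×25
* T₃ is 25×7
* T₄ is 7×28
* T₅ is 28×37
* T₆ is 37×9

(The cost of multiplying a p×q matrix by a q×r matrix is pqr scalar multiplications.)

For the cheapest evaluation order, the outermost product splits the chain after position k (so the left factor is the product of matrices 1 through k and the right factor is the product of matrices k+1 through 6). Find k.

3

Adjacent pairs: T₁T₂ = 15·22·25 = 8250; T₂T₃ = 22·25·7 = 3850; T₃T₄ = 25·7·28 = 4900; T₄T₅ = 7·28·37 = 7252; T₅T₆ = 28·37·9 = 9324.
Length 3: T₁..T₃: k=1: 0+3850+15·22·7=6160; k=2: 8250+0+15·25·7=10875 → min 6160 | T₂..T₄: k=2: 0+4900+22·25·28=20300; k=3: 3850+0+22·7·28=8162 → min 8162 | T₃..T₅: k=3: 0+7252+25·7·37=13727; k=4: 4900+0+25·28·37=30800 → min 13727 | T₄..T₆: k=4: 0+9324+7·28·9=11088; k=5: 7252+0+7·37·9=9583 → min 9583.
Length 4: T₁..T₄: k=1: 0+8162+15·22·28=17402; k=2: 8250+4900+15·25·28=23650; k=3: 6160+0+15·7·28=9100 → min 9100 | T₂..T₅: k=2: 0+13727+22·25·37=34077; k=3: 3850+7252+22·7·37=16800; k=4: 8162+0+22·28·37=30954 → min 16800 | T₃..T₆: k=3: 0+9583+25·7·9=11158; k=4: 4900+9324+25·28·9=20524; k=5: 13727+0+25·37·9=22052 → min 11158.
Length 5: T₁..T₅: k=1: 0+16800+15·22·37=29010; k=2: 8250+13727+15·25·37=35852; k=3: 6160+7252+15·7·37=17297; k=4: 9100+0+15·28·37=24640 → min 17297 | T₂..T₆: k=2: 0+11158+22·25·9=16108; k=3: 3850+9583+22·7·9=14819; k=4: 8162+9324+22·28·9=23030; k=5: 16800+0+22·37·9=24126 → min 14819.
Top-level splits: k=1: (T₁..T₁)·(T₂..T₆) → 0+14819+15·22·9 = 17789; k=2: (T₁..T₂)·(T₃..T₆) → 8250+11158+15·25·9 = 22783; k=3: (T₁..T₃)·(T₄..T₆) → 6160+9583+15·7·9 = 16688; k=4: (T₁..T₄)·(T₅..T₆) → 9100+9324+15·28·9 = 22204; k=5: (T₁..T₅)·(T₆..T₆) → 17297+0+15·37·9 = 22292.
Best split is after T₃, i.e. k = 3.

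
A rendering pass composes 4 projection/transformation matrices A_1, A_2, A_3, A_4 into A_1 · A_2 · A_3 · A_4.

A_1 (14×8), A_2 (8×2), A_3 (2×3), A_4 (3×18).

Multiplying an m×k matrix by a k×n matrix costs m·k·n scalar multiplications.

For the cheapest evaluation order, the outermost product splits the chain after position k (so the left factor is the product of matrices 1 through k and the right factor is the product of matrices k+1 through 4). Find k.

Adjacent pairs: A_1A_2 = 14·8·2 = 224; A_2A_3 = 8·2·3 = 48; A_3A_4 = 2·3·18 = 108.
Length 3: A_1..A_3: k=1: 0+48+14·8·3=384; k=2: 224+0+14·2·3=308 → min 308 | A_2..A_4: k=2: 0+108+8·2·18=396; k=3: 48+0+8·3·18=480 → min 396.
Top-level splits: k=1: (A_1..A_1)·(A_2..A_4) → 0+396+14·8·18 = 2412; k=2: (A_1..A_2)·(A_3..A_4) → 224+108+14·2·18 = 836; k=3: (A_1..A_3)·(A_4..A_4) → 308+0+14·3·18 = 1064.
Best split is after A_2, i.e. k = 2.

2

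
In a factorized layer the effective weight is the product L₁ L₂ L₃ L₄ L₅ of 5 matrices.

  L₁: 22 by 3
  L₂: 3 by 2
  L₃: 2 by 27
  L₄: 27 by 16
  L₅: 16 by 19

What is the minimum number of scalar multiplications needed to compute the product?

2440

Adjacent pairs: L₁L₂ = 22·3·2 = 132; L₂L₃ = 3·2·27 = 162; L₃L₄ = 2·27·16 = 864; L₄L₅ = 27·16·19 = 8208.
Length 3: L₁..L₃: k=1: 0+162+22·3·27=1944; k=2: 132+0+22·2·27=1320 → min 1320 | L₂..L₄: k=2: 0+864+3·2·16=960; k=3: 162+0+3·27·16=1458 → min 960 | L₃..L₅: k=3: 0+8208+2·27·19=9234; k=4: 864+0+2·16·19=1472 → min 1472.
Length 4: L₁..L₄: k=1: 0+960+22·3·16=2016; k=2: 132+864+22·2·16=1700; k=3: 1320+0+22·27·16=10824 → min 1700 | L₂..L₅: k=2: 0+1472+3·2·19=1586; k=3: 162+8208+3·27·19=9909; k=4: 960+0+3·16·19=1872 → min 1586.
Length 5: L₁..L₅: k=1: 0+1586+22·3·19=2840; k=2: 132+1472+22·2·19=2440; k=3: 1320+8208+22·27·19=20814; k=4: 1700+0+22·16·19=8388 → min 2440.
Optimal order: ((L₁ L₂) ((L₃ L₄) L₅)) with cost 2440.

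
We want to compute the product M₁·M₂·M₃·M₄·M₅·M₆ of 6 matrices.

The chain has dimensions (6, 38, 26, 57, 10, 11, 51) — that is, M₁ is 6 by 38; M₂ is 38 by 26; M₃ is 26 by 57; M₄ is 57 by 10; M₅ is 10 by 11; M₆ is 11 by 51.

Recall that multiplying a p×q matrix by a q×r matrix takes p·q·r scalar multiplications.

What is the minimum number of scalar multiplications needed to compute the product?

22266

Adjacent pairs: M₁M₂ = 6·38·26 = 5928; M₂M₃ = 38·26·57 = 56316; M₃M₄ = 26·57·10 = 14820; M₄M₅ = 57·10·11 = 6270; M₅M₆ = 10·11·51 = 5610.
Length 3: M₁..M₃: k=1: 0+56316+6·38·57=69312; k=2: 5928+0+6·26·57=14820 → min 14820 | M₂..M₄: k=2: 0+14820+38·26·10=24700; k=3: 56316+0+38·57·10=77976 → min 24700 | M₃..M₅: k=3: 0+6270+26·57·11=22572; k=4: 14820+0+26·10·11=17680 → min 17680 | M₄..M₆: k=4: 0+5610+57·10·51=34680; k=5: 6270+0+57·11·51=38247 → min 34680.
Length 4: M₁..M₄: k=1: 0+24700+6·38·10=26980; k=2: 5928+14820+6·26·10=22308; k=3: 14820+0+6·57·10=18240 → min 18240 | M₂..M₅: k=2: 0+17680+38·26·11=28548; k=3: 56316+6270+38·57·11=86412; k=4: 24700+0+38·10·11=28880 → min 28548 | M₃..M₆: k=3: 0+34680+26·57·51=110262; k=4: 14820+5610+26·10·51=33690; k=5: 17680+0+26·11·51=32266 → min 32266.
Length 5: M₁..M₅: k=1: 0+28548+6·38·11=31056; k=2: 5928+17680+6·26·11=25324; k=3: 14820+6270+6·57·11=24852; k=4: 18240+0+6·10·11=18900 → min 18900 | M₂..M₆: k=2: 0+32266+38·26·51=82654; k=3: 56316+34680+38·57·51=201462; k=4: 24700+5610+38·10·51=49690; k=5: 28548+0+38·11·51=49866 → min 49690.
Length 6: M₁..M₆: k=1: 0+49690+6·38·51=61318; k=2: 5928+32266+6·26·51=46150; k=3: 14820+34680+6·57·51=66942; k=4: 18240+5610+6·10·51=26910; k=5: 18900+0+6·11·51=22266 → min 22266.
Optimal order: (((((M₁·M₂)·M₃)·M₄)·M₅)·M₆) with cost 22266.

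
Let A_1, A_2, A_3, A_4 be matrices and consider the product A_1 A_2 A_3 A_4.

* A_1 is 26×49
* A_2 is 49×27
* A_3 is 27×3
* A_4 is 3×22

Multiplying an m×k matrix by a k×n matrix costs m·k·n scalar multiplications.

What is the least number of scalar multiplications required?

9507

Adjacent pairs: A_1A_2 = 26·49·27 = 34398; A_2A_3 = 49·27·3 = 3969; A_3A_4 = 27·3·22 = 1782.
Length 3: A_1..A_3: k=1: 0+3969+26·49·3=7791; k=2: 34398+0+26·27·3=36504 → min 7791 | A_2..A_4: k=2: 0+1782+49·27·22=30888; k=3: 3969+0+49·3·22=7203 → min 7203.
Length 4: A_1..A_4: k=1: 0+7203+26·49·22=35231; k=2: 34398+1782+26·27·22=51624; k=3: 7791+0+26·3·22=9507 → min 9507.
Optimal order: ((A_1 (A_2 A_3)) A_4) with cost 9507.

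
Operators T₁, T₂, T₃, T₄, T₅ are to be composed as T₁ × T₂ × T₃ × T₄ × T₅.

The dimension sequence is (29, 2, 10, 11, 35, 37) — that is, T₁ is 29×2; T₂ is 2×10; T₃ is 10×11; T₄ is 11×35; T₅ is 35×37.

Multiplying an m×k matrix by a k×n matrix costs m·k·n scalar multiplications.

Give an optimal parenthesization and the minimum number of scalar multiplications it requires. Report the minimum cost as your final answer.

5726

Adjacent pairs: T₁T₂ = 29·2·10 = 580; T₂T₃ = 2·10·11 = 220; T₃T₄ = 10·11·35 = 3850; T₄T₅ = 11·35·37 = 14245.
Length 3: T₁..T₃: k=1: 0+220+29·2·11=858; k=2: 580+0+29·10·11=3770 → min 858 | T₂..T₄: k=2: 0+3850+2·10·35=4550; k=3: 220+0+2·11·35=990 → min 990 | T₃..T₅: k=3: 0+14245+10·11·37=18315; k=4: 3850+0+10·35·37=16800 → min 16800.
Length 4: T₁..T₄: k=1: 0+990+29·2·35=3020; k=2: 580+3850+29·10·35=14580; k=3: 858+0+29·11·35=12023 → min 3020 | T₂..T₅: k=2: 0+16800+2·10·37=17540; k=3: 220+14245+2·11·37=15279; k=4: 990+0+2·35·37=3580 → min 3580.
Length 5: T₁..T₅: k=1: 0+3580+29·2·37=5726; k=2: 580+16800+29·10·37=28110; k=3: 858+14245+29·11·37=26906; k=4: 3020+0+29·35·37=40575 → min 5726.
Optimal parenthesization: (T₁ × (((T₂ × T₃) × T₄) × T₅)) with cost 5726.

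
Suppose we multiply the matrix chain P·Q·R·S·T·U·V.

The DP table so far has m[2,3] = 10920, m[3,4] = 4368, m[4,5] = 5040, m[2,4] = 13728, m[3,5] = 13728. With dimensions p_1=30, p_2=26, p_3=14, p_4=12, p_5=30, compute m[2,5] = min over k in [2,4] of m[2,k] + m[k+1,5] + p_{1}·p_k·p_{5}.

24528

m[2,5] = min over k∈[2,4] of m[2,k]+m[k+1,5]+p_{1}·p_k·p_{5}.
k=2: 0 + 13728 + 30·26·30 = 37128; k=3: 10920 + 5040 + 30·14·30 = 28560; k=4: 13728 + 0 + 30·12·30 = 24528.
Minimum: 24528 at k=4.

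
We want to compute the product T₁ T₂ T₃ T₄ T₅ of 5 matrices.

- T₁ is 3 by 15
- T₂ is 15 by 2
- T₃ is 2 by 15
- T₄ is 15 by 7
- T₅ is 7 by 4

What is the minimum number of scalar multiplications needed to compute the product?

Adjacent pairs: T₁T₂ = 3·15·2 = 90; T₂T₃ = 15·2·15 = 450; T₃T₄ = 2·15·7 = 210; T₄T₅ = 15·7·4 = 420.
Length 3: T₁..T₃: k=1: 0+450+3·15·15=1125; k=2: 90+0+3·2·15=180 → min 180 | T₂..T₄: k=2: 0+210+15·2·7=420; k=3: 450+0+15·15·7=2025 → min 420 | T₃..T₅: k=3: 0+420+2·15·4=540; k=4: 210+0+2·7·4=266 → min 266.
Length 4: T₁..T₄: k=1: 0+420+3·15·7=735; k=2: 90+210+3·2·7=342; k=3: 180+0+3·15·7=495 → min 342 | T₂..T₅: k=2: 0+266+15·2·4=386; k=3: 450+420+15·15·4=1770; k=4: 420+0+15·7·4=840 → min 386.
Length 5: T₁..T₅: k=1: 0+386+3·15·4=566; k=2: 90+266+3·2·4=380; k=3: 180+420+3·15·4=780; k=4: 342+0+3·7·4=426 → min 380.
Optimal order: ((T₁ T₂) ((T₃ T₄) T₅)) with cost 380.

380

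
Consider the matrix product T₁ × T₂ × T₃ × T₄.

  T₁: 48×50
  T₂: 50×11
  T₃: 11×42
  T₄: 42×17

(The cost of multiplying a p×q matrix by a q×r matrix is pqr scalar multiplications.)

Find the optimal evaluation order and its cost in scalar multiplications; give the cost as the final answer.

43230

Adjacent pairs: T₁T₂ = 48·50·11 = 26400; T₂T₃ = 50·11·42 = 23100; T₃T₄ = 11·42·17 = 7854.
Length 3: T₁..T₃: k=1: 0+23100+48·50·42=123900; k=2: 26400+0+48·11·42=48576 → min 48576 | T₂..T₄: k=2: 0+7854+50·11·17=17204; k=3: 23100+0+50·42·17=58800 → min 17204.
Length 4: T₁..T₄: k=1: 0+17204+48·50·17=58004; k=2: 26400+7854+48·11·17=43230; k=3: 48576+0+48·42·17=82848 → min 43230.
Optimal parenthesization: ((T₁ × T₂) × (T₃ × T₄)) with cost 43230.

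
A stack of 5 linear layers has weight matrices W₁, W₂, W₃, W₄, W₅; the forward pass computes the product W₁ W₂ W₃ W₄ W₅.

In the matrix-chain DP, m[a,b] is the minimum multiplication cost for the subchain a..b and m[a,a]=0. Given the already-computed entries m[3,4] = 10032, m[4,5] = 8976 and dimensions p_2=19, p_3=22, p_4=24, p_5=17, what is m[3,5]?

m[3,5] = min over k∈[3,4] of m[3,k]+m[k+1,5]+p_{2}·p_k·p_{5}.
k=3: 0 + 8976 + 19·22·17 = 16082; k=4: 10032 + 0 + 19·24·17 = 17784.
Minimum: 16082 at k=3.

16082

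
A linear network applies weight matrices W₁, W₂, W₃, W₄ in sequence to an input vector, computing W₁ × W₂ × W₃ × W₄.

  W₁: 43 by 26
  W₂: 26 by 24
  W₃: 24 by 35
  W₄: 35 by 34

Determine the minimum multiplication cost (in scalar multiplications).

87788

Adjacent pairs: W₁W₂ = 43·26·24 = 26832; W₂W₃ = 26·24·35 = 21840; W₃W₄ = 24·35·34 = 28560.
Length 3: W₁..W₃: k=1: 0+21840+43·26·35=60970; k=2: 26832+0+43·24·35=62952 → min 60970 | W₂..W₄: k=2: 0+28560+26·24·34=49776; k=3: 21840+0+26·35·34=52780 → min 49776.
Length 4: W₁..W₄: k=1: 0+49776+43·26·34=87788; k=2: 26832+28560+43·24·34=90480; k=3: 60970+0+43·35·34=112140 → min 87788.
Optimal order: (W₁ × (W₂ × (W₃ × W₄))) with cost 87788.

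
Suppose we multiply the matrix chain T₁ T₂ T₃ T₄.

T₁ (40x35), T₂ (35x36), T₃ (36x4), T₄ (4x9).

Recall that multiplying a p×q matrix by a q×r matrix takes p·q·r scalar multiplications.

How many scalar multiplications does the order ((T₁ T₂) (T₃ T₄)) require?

64656

(T₁ T₂): 40×35 by 35×36 → 40×36, cost 40·35·36 = 50400
(T₃ T₄): 36×4 by 4×9 → 36×9, cost 36·4·9 = 1296
((T₁ T₂) (T₃ T₄)): 40×36 by 36×9 → 40×9, cost 40·36·9 = 12960; cumulative 64656
Total: 64656 scalar multiplications.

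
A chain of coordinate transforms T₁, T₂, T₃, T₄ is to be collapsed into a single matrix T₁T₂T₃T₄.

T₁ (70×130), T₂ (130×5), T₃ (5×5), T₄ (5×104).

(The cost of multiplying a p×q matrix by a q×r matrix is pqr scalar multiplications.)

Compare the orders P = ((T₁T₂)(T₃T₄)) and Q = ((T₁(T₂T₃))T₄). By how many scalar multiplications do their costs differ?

650

Order P = ((T₁T₂)(T₃T₄)): (T₁T₂): 70×130 by 130×5 → 70×5, cost 70·130·5 = 45500; (T₃T₄): 5×5 by 5×104 → 5×104, cost 5·5·104 = 2600; ((T₁T₂)(T₃T₄)): 70×5 by 5×104 → 70×104, cost 70·5·104 = 36400; cumulative 84500. Total 84500.
Order Q = ((T₁(T₂T₃))T₄): (T₂T₃): 130×5 by 5×5 → 130×5, cost 130·5·5 = 3250; (T₁(T₂T₃)): 70×130 by 130×5 → 70×5, cost 70·130·5 = 45500; cumulative 48750; ((T₁(T₂T₃))T₄): 70×5 by 5×104 → 70×104, cost 70·5·104 = 36400; cumulative 85150. Total 85150.
Difference: |84500 − 85150| = 650.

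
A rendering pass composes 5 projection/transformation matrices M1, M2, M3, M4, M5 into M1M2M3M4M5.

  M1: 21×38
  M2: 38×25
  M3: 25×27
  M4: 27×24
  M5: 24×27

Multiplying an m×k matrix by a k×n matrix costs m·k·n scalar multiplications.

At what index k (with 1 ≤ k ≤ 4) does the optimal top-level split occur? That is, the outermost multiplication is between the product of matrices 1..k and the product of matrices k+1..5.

4

Adjacent pairs: M1M2 = 21·38·25 = 19950; M2M3 = 38·25·27 = 25650; M3M4 = 25·27·24 = 16200; M4M5 = 27·24·27 = 17496.
Length 3: M1..M3: k=1: 0+25650+21·38·27=47196; k=2: 19950+0+21·25·27=34125 → min 34125 | M2..M4: k=2: 0+16200+38·25·24=39000; k=3: 25650+0+38·27·24=50274 → min 39000 | M3..M5: k=3: 0+17496+25·27·27=35721; k=4: 16200+0+25·24·27=32400 → min 32400.
Length 4: M1..M4: k=1: 0+39000+21·38·24=58152; k=2: 19950+16200+21·25·24=48750; k=3: 34125+0+21·27·24=47733 → min 47733 | M2..M5: k=2: 0+32400+38·25·27=58050; k=3: 25650+17496+38·27·27=70848; k=4: 39000+0+38·24·27=63624 → min 58050.
Top-level splits: k=1: (M1..M1)·(M2..M5) → 0+58050+21·38·27 = 79596; k=2: (M1..M2)·(M3..M5) → 19950+32400+21·25·27 = 66525; k=3: (M1..M3)·(M4..M5) → 34125+17496+21·27·27 = 66930; k=4: (M1..M4)·(M5..M5) → 47733+0+21·24·27 = 61341.
Best split is after M4, i.e. k = 4.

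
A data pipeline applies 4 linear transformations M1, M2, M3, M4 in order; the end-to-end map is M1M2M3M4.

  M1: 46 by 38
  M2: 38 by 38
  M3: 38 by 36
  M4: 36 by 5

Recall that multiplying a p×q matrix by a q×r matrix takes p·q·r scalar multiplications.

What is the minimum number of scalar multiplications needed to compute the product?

22800

Adjacent pairs: M1M2 = 46·38·38 = 66424; M2M3 = 38·38·36 = 51984; M3M4 = 38·36·5 = 6840.
Length 3: M1..M3: k=1: 0+51984+46·38·36=114912; k=2: 66424+0+46·38·36=129352 → min 114912 | M2..M4: k=2: 0+6840+38·38·5=14060; k=3: 51984+0+38·36·5=58824 → min 14060.
Length 4: M1..M4: k=1: 0+14060+46·38·5=22800; k=2: 66424+6840+46·38·5=82004; k=3: 114912+0+46·36·5=123192 → min 22800.
Optimal order: (M1(M2(M3M4))) with cost 22800.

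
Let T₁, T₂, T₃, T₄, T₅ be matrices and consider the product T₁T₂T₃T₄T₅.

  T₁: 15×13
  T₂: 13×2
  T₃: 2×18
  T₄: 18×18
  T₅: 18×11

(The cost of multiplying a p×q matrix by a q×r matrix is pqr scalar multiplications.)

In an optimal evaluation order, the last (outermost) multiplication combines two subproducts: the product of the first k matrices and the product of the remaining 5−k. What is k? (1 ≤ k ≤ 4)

Adjacent pairs: T₁T₂ = 15·13·2 = 390; T₂T₃ = 13·2·18 = 468; T₃T₄ = 2·18·18 = 648; T₄T₅ = 18·18·11 = 3564.
Length 3: T₁..T₃: k=1: 0+468+15·13·18=3978; k=2: 390+0+15·2·18=930 → min 930 | T₂..T₄: k=2: 0+648+13·2·18=1116; k=3: 468+0+13·18·18=4680 → min 1116 | T₃..T₅: k=3: 0+3564+2·18·11=3960; k=4: 648+0+2·18·11=1044 → min 1044.
Length 4: T₁..T₄: k=1: 0+1116+15·13·18=4626; k=2: 390+648+15·2·18=1578; k=3: 930+0+15·18·18=5790 → min 1578 | T₂..T₅: k=2: 0+1044+13·2·11=1330; k=3: 468+3564+13·18·11=6606; k=4: 1116+0+13·18·11=3690 → min 1330.
Top-level splits: k=1: (T₁..T₁)·(T₂..T₅) → 0+1330+15·13·11 = 3475; k=2: (T₁..T₂)·(T₃..T₅) → 390+1044+15·2·11 = 1764; k=3: (T₁..T₃)·(T₄..T₅) → 930+3564+15·18·11 = 7464; k=4: (T₁..T₄)·(T₅..T₅) → 1578+0+15·18·11 = 4548.
Best split is after T₂, i.e. k = 2.

2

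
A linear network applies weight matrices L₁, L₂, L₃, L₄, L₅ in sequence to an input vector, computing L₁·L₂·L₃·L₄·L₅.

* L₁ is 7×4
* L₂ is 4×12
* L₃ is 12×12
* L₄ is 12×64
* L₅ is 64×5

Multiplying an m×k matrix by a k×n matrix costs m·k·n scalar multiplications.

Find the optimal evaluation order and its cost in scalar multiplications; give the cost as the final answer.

4796

Adjacent pairs: L₁L₂ = 7·4·12 = 336; L₂L₃ = 4·12·12 = 576; L₃L₄ = 12·12·64 = 9216; L₄L₅ = 12·64·5 = 3840.
Length 3: L₁..L₃: k=1: 0+576+7·4·12=912; k=2: 336+0+7·12·12=1344 → min 912 | L₂..L₄: k=2: 0+9216+4·12·64=12288; k=3: 576+0+4·12·64=3648 → min 3648 | L₃..L₅: k=3: 0+3840+12·12·5=4560; k=4: 9216+0+12·64·5=13056 → min 4560.
Length 4: L₁..L₄: k=1: 0+3648+7·4·64=5440; k=2: 336+9216+7·12·64=14928; k=3: 912+0+7·12·64=6288 → min 5440 | L₂..L₅: k=2: 0+4560+4·12·5=4800; k=3: 576+3840+4·12·5=4656; k=4: 3648+0+4·64·5=4928 → min 4656.
Length 5: L₁..L₅: k=1: 0+4656+7·4·5=4796; k=2: 336+4560+7·12·5=5316; k=3: 912+3840+7·12·5=5172; k=4: 5440+0+7·64·5=7680 → min 4796.
Optimal parenthesization: (L₁·((L₂·L₃)·(L₄·L₅))) with cost 4796.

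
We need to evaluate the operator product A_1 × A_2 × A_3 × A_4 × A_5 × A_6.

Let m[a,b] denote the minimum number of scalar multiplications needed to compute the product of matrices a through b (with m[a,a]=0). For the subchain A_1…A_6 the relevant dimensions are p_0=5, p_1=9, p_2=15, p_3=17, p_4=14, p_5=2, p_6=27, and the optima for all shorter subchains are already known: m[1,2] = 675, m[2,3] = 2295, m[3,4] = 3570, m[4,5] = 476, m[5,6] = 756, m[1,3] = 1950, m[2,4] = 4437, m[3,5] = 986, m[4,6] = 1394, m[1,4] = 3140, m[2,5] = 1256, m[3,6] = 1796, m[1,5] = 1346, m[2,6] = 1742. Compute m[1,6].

1616

m[1,6] = min over k∈[1,5] of m[1,k]+m[k+1,6]+p_{0}·p_k·p_{6}.
k=1: 0 + 1742 + 5·9·27 = 2957; k=2: 675 + 1796 + 5·15·27 = 4496; k=3: 1950 + 1394 + 5·17·27 = 5639; k=4: 3140 + 756 + 5·14·27 = 5786; k=5: 1346 + 0 + 5·2·27 = 1616.
Minimum: 1616 at k=5.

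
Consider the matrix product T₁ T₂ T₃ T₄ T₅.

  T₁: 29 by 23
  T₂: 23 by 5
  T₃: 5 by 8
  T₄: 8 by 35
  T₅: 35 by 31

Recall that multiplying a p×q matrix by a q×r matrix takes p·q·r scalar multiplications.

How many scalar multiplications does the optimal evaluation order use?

14655

Adjacent pairs: T₁T₂ = 29·23·5 = 3335; T₂T₃ = 23·5·8 = 920; T₃T₄ = 5·8·35 = 1400; T₄T₅ = 8·35·31 = 8680.
Length 3: T₁..T₃: k=1: 0+920+29·23·8=6256; k=2: 3335+0+29·5·8=4495 → min 4495 | T₂..T₄: k=2: 0+1400+23·5·35=5425; k=3: 920+0+23·8·35=7360 → min 5425 | T₃..T₅: k=3: 0+8680+5·8·31=9920; k=4: 1400+0+5·35·31=6825 → min 6825.
Length 4: T₁..T₄: k=1: 0+5425+29·23·35=28770; k=2: 3335+1400+29·5·35=9810; k=3: 4495+0+29·8·35=12615 → min 9810 | T₂..T₅: k=2: 0+6825+23·5·31=10390; k=3: 920+8680+23·8·31=15304; k=4: 5425+0+23·35·31=30380 → min 10390.
Length 5: T₁..T₅: k=1: 0+10390+29·23·31=31067; k=2: 3335+6825+29·5·31=14655; k=3: 4495+8680+29·8·31=20367; k=4: 9810+0+29·35·31=41275 → min 14655.
Optimal order: ((T₁ T₂) ((T₃ T₄) T₅)) with cost 14655.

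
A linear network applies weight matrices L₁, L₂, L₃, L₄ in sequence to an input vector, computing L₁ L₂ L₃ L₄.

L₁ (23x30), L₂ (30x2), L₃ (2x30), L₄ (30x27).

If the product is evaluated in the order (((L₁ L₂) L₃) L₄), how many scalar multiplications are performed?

(L₁ L₂): 23×30 by 30×2 → 23×2, cost 23·30·2 = 1380
((L₁ L₂) L₃): 23×2 by 2×30 → 23×30, cost 23·2·30 = 1380; cumulative 2760
(((L₁ L₂) L₃) L₄): 23×30 by 30×27 → 23×27, cost 23·30·27 = 18630; cumulative 21390
Total: 21390 scalar multiplications.

21390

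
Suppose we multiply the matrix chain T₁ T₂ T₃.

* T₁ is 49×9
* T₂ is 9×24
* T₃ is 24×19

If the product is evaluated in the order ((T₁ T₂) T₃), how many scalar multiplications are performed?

32928

(T₁ T₂): 49×9 by 9×24 → 49×24, cost 49·9·24 = 10584
((T₁ T₂) T₃): 49×24 by 24×19 → 49×19, cost 49·24·19 = 22344; cumulative 32928
Total: 32928 scalar multiplications.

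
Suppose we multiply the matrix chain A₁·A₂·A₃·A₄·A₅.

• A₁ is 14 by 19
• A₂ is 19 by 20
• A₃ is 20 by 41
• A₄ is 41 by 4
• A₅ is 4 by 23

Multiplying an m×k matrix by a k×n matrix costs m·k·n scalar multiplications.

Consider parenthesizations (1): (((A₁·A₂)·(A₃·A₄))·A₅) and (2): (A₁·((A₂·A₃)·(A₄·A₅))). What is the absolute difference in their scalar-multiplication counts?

Order (1) = (((A₁·A₂)·(A₃·A₄))·A₅): (A₁·A₂): 14×19 by 19×20 → 14×20, cost 14·19·20 = 5320; (A₃·A₄): 20×41 by 41×4 → 20×4, cost 20·41·4 = 3280; ((A₁·A₂)·(A₃·A₄)): 14×20 by 20×4 → 14×4, cost 14·20·4 = 1120; cumulative 9720; (((A₁·A₂)·(A₃·A₄))·A₅): 14×4 by 4×23 → 14×23, cost 14·4·23 = 1288; cumulative 11008. Total 11008.
Order (2) = (A₁·((A₂·A₃)·(A₄·A₅))): (A₂·A₃): 19×20 by 20×41 → 19×41, cost 19·20·41 = 15580; (A₄·A₅): 41×4 by 4×23 → 41×23, cost 41·4·23 = 3772; ((A₂·A₃)·(A₄·A₅)): 19×41 by 41×23 → 19×23, cost 19·41·23 = 17917; cumulative 37269; (A₁·((A₂·A₃)·(A₄·A₅))): 14×19 by 19×23 → 14×23, cost 14·19·23 = 6118; cumulative 43387. Total 43387.
Difference: |11008 − 43387| = 32379.

32379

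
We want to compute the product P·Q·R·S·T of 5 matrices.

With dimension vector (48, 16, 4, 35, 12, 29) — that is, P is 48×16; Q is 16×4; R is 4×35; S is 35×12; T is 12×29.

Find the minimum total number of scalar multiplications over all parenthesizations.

11712

Adjacent pairs: PQ = 48·16·4 = 3072; QR = 16·4·35 = 2240; RS = 4·35·12 = 1680; ST = 35·12·29 = 12180.
Length 3: P..R: k=1: 0+2240+48·16·35=29120; k=2: 3072+0+48·4·35=9792 → min 9792 | Q..S: k=2: 0+1680+16·4·12=2448; k=3: 2240+0+16·35·12=8960 → min 2448 | R..T: k=3: 0+12180+4·35·29=16240; k=4: 1680+0+4·12·29=3072 → min 3072.
Length 4: P..S: k=1: 0+2448+48·16·12=11664; k=2: 3072+1680+48·4·12=7056; k=3: 9792+0+48·35·12=29952 → min 7056 | Q..T: k=2: 0+3072+16·4·29=4928; k=3: 2240+12180+16·35·29=30660; k=4: 2448+0+16·12·29=8016 → min 4928.
Length 5: P..T: k=1: 0+4928+48·16·29=27200; k=2: 3072+3072+48·4·29=11712; k=3: 9792+12180+48·35·29=70692; k=4: 7056+0+48·12·29=23760 → min 11712.
Optimal order: ((P·Q)·((R·S)·T)) with cost 11712.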